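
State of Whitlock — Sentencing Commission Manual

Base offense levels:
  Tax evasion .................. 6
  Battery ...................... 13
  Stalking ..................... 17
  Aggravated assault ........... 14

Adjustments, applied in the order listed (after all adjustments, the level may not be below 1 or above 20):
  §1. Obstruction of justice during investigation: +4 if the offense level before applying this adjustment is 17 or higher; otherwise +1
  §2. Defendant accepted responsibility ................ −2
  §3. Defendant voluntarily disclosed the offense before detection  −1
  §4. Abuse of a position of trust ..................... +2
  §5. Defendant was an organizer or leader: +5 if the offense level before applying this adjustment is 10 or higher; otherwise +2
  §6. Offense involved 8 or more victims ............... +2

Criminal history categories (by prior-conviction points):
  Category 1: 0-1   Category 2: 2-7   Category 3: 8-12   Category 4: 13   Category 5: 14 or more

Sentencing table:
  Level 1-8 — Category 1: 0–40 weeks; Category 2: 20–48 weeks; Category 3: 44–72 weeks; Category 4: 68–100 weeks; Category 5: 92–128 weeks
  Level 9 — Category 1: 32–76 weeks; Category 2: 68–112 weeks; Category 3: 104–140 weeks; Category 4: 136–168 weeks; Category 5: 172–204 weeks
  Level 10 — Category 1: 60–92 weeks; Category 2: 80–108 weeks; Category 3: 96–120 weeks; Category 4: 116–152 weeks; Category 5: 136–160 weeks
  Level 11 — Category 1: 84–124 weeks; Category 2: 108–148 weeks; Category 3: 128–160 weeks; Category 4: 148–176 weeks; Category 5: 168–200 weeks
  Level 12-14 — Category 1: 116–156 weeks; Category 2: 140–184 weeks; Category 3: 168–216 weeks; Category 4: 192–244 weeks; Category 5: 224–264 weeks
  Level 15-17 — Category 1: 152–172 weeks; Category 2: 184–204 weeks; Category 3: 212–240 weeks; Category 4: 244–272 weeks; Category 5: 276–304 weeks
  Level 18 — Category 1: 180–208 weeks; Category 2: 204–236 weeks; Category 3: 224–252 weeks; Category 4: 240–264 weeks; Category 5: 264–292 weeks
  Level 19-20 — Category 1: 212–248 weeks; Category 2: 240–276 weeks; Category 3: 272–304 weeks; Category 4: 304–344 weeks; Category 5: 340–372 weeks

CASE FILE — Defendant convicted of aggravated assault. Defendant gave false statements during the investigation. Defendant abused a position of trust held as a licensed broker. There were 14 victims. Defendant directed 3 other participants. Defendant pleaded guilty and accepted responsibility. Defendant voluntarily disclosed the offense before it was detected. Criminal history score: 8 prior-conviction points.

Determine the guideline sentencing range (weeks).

Base offense level for aggravated assault: 14.
§1 applies (level before this adjustment is 14 < 17, so +1): 14 + 1 = 15.
§2 applies: 15 − 2 = 13.
§3 applies: 13 − 1 = 12.
§4 applies: 12 + 2 = 14.
§5 applies (level before this adjustment is 14 ≥ 10, so +5): 14 + 5 = 19.
§6 applies: 19 + 2 = 21.
Level 21 exceeds the maximum of 20; capped at 20.
Final offense level: 20.
Criminal history: 8 prior points → Category 3 (8-12).
Level 20 falls in the 19-20 band.
Grid: Level 19-20 × Category 3 = 272-304 weeks.

272-304 weeks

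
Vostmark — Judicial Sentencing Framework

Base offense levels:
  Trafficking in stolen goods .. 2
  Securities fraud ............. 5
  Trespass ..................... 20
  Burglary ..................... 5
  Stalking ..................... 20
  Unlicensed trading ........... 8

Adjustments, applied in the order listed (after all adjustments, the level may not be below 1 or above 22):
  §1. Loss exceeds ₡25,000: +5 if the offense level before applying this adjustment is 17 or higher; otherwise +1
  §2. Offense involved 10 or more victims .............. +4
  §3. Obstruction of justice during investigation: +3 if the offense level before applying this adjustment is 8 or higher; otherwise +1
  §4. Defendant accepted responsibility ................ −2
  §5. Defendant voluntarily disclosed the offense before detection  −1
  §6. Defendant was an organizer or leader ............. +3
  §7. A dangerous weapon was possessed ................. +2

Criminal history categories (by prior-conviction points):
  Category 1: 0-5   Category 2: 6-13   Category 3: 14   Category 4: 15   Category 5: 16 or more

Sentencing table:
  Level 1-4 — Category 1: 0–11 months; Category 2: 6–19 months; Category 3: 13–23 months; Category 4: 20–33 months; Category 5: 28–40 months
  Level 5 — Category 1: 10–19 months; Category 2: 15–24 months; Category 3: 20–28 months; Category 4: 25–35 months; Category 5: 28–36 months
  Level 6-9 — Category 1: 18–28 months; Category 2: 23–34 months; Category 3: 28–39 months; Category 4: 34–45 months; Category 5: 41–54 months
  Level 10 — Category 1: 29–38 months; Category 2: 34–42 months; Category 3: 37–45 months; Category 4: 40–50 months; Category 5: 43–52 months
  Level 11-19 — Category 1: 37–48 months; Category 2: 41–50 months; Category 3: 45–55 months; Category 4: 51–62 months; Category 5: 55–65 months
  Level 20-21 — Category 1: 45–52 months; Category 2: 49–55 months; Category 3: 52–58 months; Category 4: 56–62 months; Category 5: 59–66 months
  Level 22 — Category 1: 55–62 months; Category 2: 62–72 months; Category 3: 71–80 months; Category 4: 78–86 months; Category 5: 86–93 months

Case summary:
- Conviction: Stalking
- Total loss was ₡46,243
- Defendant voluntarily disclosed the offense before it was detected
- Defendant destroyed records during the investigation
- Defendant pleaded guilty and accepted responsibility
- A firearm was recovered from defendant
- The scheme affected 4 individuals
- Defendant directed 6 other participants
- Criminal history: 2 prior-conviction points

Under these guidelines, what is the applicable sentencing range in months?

55-62 months

Base offense level for stalking: 20.
§1 applies (level before this adjustment is 20 ≥ 17, so +5): 20 + 5 = 25.
§2 does not apply.
§3 applies (level before this adjustment is 25 ≥ 8, so +3): 25 + 3 = 28.
§4 applies: 28 − 2 = 26.
§5 applies: 26 − 1 = 25.
§6 applies: 25 + 3 = 28.
§7 applies: 28 + 2 = 30.
Level 30 exceeds the maximum of 22; capped at 22.
Final offense level: 22.
Criminal history: 2 prior points → Category 1 (0-5).
Level 22 falls in the 22 band.
Grid: Level 22 × Category 1 = 55-62 months.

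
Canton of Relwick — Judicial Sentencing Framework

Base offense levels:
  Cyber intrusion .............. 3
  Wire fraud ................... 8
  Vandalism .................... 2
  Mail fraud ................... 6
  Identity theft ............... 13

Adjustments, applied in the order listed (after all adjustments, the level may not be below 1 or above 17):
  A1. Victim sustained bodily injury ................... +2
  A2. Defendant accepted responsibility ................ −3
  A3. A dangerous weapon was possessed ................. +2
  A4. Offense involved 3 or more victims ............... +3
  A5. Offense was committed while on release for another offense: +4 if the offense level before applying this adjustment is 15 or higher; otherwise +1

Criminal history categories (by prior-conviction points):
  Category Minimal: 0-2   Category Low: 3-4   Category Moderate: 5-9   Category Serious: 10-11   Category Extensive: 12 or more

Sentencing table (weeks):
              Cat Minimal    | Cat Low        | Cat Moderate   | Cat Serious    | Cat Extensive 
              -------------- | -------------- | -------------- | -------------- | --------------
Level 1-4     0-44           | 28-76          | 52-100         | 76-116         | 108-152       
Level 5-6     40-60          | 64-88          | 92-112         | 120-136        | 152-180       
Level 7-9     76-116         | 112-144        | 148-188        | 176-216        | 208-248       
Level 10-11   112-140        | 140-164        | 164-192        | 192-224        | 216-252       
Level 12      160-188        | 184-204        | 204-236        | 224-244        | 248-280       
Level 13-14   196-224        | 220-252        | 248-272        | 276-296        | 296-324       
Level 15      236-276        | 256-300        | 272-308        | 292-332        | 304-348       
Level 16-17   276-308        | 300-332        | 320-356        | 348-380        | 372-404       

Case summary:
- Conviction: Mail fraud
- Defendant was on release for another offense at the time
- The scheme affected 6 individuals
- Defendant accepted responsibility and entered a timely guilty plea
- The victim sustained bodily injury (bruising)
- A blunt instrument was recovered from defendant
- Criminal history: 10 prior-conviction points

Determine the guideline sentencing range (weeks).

Base offense level for mail fraud: 6.
A1 applies: 6 + 2 = 8.
A2 applies: 8 − 3 = 5.
A3 applies: 5 + 2 = 7.
A4 applies: 7 + 3 = 10.
A5 applies (level before this adjustment is 10 < 15, so +1): 10 + 1 = 11.
Final offense level: 11.
Criminal history: 10 prior points → Category Serious (10-11).
Level 11 falls in the 10-11 band.
Grid: Level 10-11 × Category Serious = 192-224 weeks.

192-224 weeks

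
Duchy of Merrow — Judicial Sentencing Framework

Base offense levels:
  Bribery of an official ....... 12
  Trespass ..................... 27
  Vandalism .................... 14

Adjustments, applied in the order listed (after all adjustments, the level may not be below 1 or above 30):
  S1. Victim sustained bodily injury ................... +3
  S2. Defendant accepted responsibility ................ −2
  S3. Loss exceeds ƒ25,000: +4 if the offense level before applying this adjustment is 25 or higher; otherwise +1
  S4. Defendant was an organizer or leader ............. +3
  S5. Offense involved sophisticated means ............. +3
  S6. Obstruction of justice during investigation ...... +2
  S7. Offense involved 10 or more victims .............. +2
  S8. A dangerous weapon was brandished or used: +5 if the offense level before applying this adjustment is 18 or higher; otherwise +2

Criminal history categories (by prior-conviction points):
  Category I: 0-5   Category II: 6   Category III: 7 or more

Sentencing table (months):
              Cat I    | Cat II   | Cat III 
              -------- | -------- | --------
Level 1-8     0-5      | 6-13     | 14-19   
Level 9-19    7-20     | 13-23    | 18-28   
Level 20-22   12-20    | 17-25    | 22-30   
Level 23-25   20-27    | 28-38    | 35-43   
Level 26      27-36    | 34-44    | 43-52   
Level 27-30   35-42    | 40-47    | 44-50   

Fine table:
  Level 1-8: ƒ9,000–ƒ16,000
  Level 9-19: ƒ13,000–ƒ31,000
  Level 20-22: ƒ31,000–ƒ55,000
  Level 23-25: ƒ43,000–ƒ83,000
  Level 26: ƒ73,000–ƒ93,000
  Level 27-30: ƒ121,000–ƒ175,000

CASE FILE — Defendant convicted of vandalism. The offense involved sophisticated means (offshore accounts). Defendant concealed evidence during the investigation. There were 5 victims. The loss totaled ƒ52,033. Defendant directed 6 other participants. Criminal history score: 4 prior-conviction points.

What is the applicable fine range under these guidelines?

ƒ43,000–ƒ83,000

Base offense level for vandalism: 14.
S3 applies (level before this adjustment is 14 < 25, so +1): 14 + 1 = 15.
S4 applies: 15 + 3 = 18.
S5 applies: 18 + 3 = 21.
S6 applies: 21 + 2 = 23.
S8 does not apply.
Final offense level: 23.
Level 23 falls in the 23-25 band.
Fine table: Level 23-25 → ƒ43,000–ƒ83,000.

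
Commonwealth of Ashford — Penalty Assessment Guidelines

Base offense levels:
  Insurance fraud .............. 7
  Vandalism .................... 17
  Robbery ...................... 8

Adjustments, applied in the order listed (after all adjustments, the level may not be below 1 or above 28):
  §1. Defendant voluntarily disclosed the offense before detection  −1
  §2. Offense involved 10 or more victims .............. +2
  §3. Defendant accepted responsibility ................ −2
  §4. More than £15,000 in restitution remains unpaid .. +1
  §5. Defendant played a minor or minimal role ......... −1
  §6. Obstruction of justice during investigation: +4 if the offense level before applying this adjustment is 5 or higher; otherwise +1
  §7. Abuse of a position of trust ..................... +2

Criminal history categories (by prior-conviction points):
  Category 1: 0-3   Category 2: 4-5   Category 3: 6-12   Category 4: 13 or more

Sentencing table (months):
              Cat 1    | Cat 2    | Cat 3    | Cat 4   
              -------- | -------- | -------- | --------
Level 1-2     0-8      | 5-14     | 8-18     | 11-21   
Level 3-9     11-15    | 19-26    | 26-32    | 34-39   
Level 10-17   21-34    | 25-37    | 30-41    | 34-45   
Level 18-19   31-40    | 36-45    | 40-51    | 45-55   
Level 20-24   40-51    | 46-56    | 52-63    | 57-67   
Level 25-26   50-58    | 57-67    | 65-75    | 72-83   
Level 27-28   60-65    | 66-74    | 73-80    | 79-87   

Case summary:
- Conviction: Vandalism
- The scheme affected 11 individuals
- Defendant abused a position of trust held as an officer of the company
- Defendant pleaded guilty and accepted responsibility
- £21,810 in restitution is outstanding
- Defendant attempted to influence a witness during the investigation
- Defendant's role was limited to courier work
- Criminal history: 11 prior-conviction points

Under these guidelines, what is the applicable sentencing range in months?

52-63 months

Base offense level for vandalism: 17.
§2 applies: 17 + 2 = 19.
§3 applies: 19 − 2 = 17.
§4 applies: 17 + 1 = 18.
§5 applies: 18 − 1 = 17.
§6 applies (level before this adjustment is 17 ≥ 5, so +4): 17 + 4 = 21.
§7 applies: 21 + 2 = 23.
Final offense level: 23.
Criminal history: 11 prior points → Category 3 (6-12).
Level 23 falls in the 20-24 band.
Grid: Level 20-24 × Category 3 = 52-63 months.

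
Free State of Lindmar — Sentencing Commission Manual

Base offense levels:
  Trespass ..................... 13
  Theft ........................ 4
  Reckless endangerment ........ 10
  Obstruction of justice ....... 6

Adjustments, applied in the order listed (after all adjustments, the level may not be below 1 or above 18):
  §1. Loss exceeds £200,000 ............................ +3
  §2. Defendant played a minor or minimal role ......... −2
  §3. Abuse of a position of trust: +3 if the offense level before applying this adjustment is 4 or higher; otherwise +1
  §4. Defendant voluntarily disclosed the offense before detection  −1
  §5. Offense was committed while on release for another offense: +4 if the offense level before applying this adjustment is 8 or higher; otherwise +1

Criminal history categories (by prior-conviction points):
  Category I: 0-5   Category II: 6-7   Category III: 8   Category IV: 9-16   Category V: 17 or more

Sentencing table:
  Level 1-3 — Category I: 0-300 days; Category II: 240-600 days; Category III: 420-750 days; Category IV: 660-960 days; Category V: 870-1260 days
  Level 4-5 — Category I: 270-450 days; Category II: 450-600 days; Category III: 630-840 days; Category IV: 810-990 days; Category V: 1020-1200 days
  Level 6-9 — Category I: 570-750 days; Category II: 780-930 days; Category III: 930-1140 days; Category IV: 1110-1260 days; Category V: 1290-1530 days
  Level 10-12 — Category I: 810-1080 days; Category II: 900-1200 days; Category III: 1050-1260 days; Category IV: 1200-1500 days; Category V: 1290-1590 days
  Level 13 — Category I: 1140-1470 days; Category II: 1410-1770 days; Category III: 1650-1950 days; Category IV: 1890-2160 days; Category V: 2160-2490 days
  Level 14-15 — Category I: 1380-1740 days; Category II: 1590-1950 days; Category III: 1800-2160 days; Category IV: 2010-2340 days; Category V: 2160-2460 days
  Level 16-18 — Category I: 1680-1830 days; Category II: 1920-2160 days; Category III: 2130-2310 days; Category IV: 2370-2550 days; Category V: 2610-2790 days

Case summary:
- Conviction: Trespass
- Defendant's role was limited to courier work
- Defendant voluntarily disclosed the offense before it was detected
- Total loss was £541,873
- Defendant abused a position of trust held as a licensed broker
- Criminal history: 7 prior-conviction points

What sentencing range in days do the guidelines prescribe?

1920-2160 days

Base offense level for trespass: 13.
§1 applies: 13 + 3 = 16.
§2 applies: 16 − 2 = 14.
§3 applies (level before this adjustment is 14 ≥ 4, so +3): 14 + 3 = 17.
§4 applies: 17 − 1 = 16.
Final offense level: 16.
Criminal history: 7 prior points → Category II (6-7).
Level 16 falls in the 16-18 band.
Grid: Level 16-18 × Category II = 1920-2160 days.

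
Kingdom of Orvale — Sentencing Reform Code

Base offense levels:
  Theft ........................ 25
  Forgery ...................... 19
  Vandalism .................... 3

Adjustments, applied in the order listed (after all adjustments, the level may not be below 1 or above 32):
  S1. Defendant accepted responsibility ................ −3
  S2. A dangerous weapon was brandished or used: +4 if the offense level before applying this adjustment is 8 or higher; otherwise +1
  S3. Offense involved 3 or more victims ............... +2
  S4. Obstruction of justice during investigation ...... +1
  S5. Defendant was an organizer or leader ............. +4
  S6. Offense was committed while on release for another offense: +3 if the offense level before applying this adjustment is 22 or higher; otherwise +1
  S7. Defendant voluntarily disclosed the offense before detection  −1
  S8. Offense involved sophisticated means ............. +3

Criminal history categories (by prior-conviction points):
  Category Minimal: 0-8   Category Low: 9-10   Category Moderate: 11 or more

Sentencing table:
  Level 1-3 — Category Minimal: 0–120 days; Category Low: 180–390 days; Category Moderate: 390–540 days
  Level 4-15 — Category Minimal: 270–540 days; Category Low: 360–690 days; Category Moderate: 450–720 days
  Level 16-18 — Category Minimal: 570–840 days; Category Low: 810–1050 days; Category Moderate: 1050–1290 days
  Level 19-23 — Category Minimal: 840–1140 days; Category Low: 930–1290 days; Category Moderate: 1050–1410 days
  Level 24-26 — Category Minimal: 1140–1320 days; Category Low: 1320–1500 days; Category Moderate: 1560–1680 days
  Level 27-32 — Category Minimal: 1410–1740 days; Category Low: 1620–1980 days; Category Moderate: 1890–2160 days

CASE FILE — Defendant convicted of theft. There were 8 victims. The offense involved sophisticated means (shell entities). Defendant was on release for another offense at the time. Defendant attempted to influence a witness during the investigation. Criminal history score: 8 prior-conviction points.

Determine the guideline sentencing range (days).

Base offense level for theft: 25.
S3 applies: 25 + 2 = 27.
S4 applies: 27 + 1 = 28.
S6 applies (level before this adjustment is 28 ≥ 22, so +3): 28 + 3 = 31.
S7 does not apply.
S8 applies: 31 + 3 = 34.
Level 34 exceeds the maximum of 32; capped at 32.
Final offense level: 32.
Criminal history: 8 prior points → Category Minimal (0-8).
Level 32 falls in the 27-32 band.
Grid: Level 27-32 × Category Minimal = 1410-1740 days.

1410-1740 days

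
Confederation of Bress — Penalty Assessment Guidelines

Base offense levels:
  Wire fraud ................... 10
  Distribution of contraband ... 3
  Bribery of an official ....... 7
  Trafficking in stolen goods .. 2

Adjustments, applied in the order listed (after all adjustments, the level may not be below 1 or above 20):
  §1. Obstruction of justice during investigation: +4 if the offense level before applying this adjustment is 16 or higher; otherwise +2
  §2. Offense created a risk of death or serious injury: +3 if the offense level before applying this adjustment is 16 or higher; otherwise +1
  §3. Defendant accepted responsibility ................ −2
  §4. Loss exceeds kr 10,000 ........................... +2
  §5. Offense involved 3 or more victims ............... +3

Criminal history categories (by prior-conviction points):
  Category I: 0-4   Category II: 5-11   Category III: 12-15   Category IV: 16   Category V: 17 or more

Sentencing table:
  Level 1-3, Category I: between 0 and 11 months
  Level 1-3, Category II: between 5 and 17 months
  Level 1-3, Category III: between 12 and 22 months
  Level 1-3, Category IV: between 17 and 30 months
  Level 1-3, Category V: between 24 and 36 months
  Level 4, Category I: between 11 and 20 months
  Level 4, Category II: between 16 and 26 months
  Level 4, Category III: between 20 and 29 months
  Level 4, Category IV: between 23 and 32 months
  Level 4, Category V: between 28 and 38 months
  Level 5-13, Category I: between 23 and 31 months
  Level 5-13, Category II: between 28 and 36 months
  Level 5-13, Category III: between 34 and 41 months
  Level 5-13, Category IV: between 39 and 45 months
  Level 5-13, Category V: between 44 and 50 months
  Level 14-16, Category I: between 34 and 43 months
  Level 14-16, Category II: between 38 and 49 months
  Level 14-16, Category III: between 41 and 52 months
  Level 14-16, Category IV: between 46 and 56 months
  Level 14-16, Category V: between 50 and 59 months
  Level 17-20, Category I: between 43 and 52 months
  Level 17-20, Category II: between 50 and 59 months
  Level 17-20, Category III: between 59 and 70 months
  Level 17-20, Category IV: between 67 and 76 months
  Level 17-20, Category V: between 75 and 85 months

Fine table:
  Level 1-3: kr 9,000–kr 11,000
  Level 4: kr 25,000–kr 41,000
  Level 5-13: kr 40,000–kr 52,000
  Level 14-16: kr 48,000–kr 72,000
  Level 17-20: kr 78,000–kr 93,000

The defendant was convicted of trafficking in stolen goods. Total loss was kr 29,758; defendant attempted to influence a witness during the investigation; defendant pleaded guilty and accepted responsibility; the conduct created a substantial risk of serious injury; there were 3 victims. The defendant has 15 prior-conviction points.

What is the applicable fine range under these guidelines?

kr 40,000–kr 52,000

Base offense level for trafficking in stolen goods: 2.
§1 applies (level before this adjustment is 2 < 16, so +2): 2 + 2 = 4.
§2 applies (level before this adjustment is 4 < 16, so +1): 4 + 1 = 5.
§3 applies: 5 − 2 = 3.
§4 applies: 3 + 2 = 5.
§5 applies: 5 + 3 = 8.
Final offense level: 8.
Level 8 falls in the 5-13 band.
Fine table: Level 5-13 → kr 40,000–kr 52,000.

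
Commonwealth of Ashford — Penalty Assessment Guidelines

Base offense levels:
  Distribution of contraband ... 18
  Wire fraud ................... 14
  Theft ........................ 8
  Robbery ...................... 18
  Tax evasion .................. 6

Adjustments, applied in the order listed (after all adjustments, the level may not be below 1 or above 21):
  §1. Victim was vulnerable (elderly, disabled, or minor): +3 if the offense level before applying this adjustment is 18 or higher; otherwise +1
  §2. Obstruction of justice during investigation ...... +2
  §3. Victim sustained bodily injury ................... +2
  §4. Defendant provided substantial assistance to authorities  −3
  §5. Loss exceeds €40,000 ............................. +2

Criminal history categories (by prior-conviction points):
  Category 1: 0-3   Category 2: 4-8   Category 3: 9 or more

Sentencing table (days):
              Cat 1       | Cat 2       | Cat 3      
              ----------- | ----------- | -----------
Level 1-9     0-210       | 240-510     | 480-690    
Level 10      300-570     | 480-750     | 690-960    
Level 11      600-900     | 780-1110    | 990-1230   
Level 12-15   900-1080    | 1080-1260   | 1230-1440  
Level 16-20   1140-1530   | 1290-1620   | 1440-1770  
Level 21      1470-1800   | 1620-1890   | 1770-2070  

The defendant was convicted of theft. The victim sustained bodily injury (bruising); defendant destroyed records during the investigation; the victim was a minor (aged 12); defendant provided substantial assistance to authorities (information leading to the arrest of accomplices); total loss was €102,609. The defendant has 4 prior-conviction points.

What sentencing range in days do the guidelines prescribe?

1080-1260 days

Base offense level for theft: 8.
§1 applies (level before this adjustment is 8 < 18, so +1): 8 + 1 = 9.
§2 applies: 9 + 2 = 11.
§3 applies: 11 + 2 = 13.
§4 applies: 13 − 3 = 10.
§5 applies: 10 + 2 = 12.
Final offense level: 12.
Criminal history: 4 prior points → Category 2 (4-8).
Level 12 falls in the 12-15 band.
Grid: Level 12-15 × Category 2 = 1080-1260 days.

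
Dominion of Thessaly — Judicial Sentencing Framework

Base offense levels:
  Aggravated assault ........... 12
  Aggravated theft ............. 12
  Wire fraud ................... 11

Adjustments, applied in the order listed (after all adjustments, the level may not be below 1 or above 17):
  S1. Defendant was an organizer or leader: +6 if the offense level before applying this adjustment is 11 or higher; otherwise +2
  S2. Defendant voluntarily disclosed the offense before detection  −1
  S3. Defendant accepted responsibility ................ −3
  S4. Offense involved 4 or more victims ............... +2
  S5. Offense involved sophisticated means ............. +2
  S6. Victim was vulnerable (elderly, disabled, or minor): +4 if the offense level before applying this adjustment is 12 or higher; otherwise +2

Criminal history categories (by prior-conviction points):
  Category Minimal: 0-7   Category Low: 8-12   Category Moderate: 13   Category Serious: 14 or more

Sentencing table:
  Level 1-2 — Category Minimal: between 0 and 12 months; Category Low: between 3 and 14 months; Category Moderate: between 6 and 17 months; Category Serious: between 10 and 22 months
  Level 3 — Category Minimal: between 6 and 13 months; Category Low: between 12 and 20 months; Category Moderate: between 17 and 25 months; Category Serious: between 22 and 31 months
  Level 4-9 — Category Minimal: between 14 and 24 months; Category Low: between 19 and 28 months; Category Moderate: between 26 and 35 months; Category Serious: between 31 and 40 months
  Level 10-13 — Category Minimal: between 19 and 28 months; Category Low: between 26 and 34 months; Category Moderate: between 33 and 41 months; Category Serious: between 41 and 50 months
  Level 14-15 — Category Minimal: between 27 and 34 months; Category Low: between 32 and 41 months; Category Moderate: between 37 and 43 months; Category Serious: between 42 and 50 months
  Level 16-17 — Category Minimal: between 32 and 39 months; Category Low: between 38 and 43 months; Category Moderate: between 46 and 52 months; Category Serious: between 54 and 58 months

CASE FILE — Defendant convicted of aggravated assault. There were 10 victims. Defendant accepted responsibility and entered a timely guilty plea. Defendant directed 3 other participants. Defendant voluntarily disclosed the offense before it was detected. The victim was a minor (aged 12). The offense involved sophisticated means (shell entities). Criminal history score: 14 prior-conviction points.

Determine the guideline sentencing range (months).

54-58 months

Base offense level for aggravated assault: 12.
S1 applies (level before this adjustment is 12 ≥ 11, so +6): 12 + 6 = 18.
S2 applies: 18 − 1 = 17.
S3 applies: 17 − 3 = 14.
S4 applies: 14 + 2 = 16.
S5 applies: 16 + 2 = 18.
S6 applies (level before this adjustment is 18 ≥ 12, so +4): 18 + 4 = 22.
Level 22 exceeds the maximum of 17; capped at 17.
Final offense level: 17.
Criminal history: 14 prior points → Category Serious (14+).
Level 17 falls in the 16-17 band.
Grid: Level 16-17 × Category Serious = 54-58 months.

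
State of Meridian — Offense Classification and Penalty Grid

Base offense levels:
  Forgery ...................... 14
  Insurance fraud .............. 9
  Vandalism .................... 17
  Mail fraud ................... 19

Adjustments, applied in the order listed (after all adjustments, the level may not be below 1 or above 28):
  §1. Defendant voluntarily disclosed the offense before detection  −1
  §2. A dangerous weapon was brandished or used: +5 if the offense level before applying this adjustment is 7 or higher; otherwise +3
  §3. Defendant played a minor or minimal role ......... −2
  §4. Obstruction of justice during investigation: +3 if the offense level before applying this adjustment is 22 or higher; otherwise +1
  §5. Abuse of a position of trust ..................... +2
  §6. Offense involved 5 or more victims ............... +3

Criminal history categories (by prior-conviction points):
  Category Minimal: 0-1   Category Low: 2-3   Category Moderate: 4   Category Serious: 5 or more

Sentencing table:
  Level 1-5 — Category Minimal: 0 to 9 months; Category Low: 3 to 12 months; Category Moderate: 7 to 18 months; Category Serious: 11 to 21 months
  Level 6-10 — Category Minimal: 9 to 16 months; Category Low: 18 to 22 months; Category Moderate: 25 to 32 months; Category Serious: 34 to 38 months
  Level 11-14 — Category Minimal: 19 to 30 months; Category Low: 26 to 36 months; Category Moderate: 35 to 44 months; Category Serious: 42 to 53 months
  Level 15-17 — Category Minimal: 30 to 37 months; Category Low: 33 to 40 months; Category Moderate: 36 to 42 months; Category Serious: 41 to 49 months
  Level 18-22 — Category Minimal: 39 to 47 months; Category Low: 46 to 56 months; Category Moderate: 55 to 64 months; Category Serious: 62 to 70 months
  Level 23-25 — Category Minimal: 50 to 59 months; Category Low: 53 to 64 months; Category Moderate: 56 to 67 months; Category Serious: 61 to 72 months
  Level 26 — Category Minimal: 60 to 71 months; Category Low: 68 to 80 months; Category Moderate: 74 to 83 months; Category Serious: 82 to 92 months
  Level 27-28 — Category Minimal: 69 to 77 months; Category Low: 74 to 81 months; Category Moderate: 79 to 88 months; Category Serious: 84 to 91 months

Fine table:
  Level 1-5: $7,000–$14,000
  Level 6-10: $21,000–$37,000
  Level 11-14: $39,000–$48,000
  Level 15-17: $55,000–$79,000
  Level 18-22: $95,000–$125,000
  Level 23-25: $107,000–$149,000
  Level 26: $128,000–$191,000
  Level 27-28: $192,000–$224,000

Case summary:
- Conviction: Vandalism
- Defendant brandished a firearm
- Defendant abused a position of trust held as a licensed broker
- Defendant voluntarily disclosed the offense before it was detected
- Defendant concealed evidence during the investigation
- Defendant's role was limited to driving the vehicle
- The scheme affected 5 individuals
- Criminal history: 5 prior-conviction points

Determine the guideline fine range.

$107,000–$149,000

Base offense level for vandalism: 17.
§1 applies: 17 − 1 = 16.
§2 applies (level before this adjustment is 16 ≥ 7, so +5): 16 + 5 = 21.
§3 applies: 21 − 2 = 19.
§4 applies (level before this adjustment is 19 < 22, so +1): 19 + 1 = 20.
§5 applies: 20 + 2 = 22.
§6 applies: 22 + 3 = 25.
Final offense level: 25.
Level 25 falls in the 23-25 band.
Fine table: Level 23-25 → $107,000–$149,000.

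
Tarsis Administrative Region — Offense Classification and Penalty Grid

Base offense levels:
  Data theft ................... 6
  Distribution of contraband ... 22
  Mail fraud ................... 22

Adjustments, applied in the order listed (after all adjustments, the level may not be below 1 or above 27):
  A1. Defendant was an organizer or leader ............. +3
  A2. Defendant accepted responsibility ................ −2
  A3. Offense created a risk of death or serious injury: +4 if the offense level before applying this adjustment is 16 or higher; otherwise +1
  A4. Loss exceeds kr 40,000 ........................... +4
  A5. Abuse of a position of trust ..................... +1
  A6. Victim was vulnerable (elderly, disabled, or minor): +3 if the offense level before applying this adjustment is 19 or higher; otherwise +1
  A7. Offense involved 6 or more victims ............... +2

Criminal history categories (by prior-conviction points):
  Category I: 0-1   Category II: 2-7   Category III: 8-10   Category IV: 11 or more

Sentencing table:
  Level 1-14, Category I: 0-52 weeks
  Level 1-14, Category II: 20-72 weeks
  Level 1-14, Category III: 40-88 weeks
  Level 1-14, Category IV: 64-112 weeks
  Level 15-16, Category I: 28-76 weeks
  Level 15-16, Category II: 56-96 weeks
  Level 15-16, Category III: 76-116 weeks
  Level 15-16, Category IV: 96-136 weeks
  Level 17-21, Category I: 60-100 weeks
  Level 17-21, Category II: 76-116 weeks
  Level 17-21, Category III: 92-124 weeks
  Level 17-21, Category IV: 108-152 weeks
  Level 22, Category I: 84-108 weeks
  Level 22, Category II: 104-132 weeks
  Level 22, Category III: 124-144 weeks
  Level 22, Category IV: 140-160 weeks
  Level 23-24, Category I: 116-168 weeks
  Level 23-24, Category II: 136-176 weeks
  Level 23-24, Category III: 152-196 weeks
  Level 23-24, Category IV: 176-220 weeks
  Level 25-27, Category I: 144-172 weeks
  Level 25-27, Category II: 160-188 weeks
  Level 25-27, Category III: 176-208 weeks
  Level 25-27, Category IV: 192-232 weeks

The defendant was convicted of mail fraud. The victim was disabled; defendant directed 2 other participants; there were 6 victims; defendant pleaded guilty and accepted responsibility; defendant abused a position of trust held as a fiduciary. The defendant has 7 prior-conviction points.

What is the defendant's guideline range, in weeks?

Base offense level for mail fraud: 22.
A1 applies: 22 + 3 = 25.
A2 applies: 25 − 2 = 23.
A3 does not apply.
A4 does not apply.
A5 applies: 23 + 1 = 24.
A6 applies (level before this adjustment is 24 ≥ 19, so +3): 24 + 3 = 27.
A7 applies: 27 + 2 = 29.
Level 29 exceeds the maximum of 27; capped at 27.
Final offense level: 27.
Criminal history: 7 prior points → Category II (2-7).
Level 27 falls in the 25-27 band.
Grid: Level 25-27 × Category II = 160-188 weeks.

160-188 weeks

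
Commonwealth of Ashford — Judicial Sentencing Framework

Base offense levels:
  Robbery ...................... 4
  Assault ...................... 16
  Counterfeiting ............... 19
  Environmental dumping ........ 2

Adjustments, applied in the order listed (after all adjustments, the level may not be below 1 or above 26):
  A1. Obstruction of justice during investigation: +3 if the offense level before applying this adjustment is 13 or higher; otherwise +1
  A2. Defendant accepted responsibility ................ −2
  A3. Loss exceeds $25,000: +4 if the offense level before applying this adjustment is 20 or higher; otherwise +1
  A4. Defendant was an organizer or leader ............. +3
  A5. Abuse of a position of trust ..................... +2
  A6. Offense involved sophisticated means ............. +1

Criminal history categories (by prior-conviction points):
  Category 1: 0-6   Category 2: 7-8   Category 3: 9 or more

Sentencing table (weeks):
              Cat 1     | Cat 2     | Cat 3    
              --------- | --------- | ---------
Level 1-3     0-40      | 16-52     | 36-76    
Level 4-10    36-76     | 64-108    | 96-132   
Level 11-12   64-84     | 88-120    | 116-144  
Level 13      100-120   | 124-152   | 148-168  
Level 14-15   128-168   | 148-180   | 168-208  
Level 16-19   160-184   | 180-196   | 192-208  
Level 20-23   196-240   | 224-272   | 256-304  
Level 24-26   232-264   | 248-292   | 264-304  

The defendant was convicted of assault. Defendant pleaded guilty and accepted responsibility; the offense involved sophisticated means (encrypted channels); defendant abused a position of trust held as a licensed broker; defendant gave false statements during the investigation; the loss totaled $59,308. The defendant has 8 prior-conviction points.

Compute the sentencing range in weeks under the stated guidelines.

224-272 weeks

Base offense level for assault: 16.
A1 applies (level before this adjustment is 16 ≥ 13, so +3): 16 + 3 = 19.
A2 applies: 19 − 2 = 17.
A3 applies (level before this adjustment is 17 < 20, so +1): 17 + 1 = 18.
A4 does not apply.
A5 applies: 18 + 2 = 20.
A6 applies: 20 + 1 = 21.
Final offense level: 21.
Criminal history: 8 prior points → Category 2 (7-8).
Level 21 falls in the 20-23 band.
Grid: Level 20-23 × Category 2 = 224-272 weeks.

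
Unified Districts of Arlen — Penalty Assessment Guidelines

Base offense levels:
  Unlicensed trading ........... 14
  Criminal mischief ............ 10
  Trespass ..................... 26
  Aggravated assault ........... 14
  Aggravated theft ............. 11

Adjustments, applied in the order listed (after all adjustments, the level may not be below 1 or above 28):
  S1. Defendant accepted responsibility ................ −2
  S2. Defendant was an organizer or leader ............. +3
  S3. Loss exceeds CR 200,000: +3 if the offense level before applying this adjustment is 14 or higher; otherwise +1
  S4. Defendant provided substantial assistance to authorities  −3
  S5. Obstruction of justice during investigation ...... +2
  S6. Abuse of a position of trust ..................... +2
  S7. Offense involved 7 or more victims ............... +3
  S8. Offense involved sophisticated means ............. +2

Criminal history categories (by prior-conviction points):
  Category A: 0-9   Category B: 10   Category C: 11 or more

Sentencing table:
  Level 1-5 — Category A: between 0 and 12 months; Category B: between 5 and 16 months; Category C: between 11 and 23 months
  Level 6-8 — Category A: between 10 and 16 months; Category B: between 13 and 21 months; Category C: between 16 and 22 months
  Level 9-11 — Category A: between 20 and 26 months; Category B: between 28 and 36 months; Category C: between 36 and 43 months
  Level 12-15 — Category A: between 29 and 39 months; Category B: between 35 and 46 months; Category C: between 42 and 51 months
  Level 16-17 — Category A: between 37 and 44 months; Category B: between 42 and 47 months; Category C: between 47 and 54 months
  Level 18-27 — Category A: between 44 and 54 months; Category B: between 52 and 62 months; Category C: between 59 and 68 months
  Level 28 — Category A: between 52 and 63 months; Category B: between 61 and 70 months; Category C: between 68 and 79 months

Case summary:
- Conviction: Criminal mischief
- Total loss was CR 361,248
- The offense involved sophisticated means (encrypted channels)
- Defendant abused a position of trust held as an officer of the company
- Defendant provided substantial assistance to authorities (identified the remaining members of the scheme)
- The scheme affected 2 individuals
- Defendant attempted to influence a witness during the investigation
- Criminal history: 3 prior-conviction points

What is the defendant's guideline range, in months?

Base offense level for criminal mischief: 10.
S3 applies (level before this adjustment is 10 < 14, so +1): 10 + 1 = 11.
S4 applies: 11 − 3 = 8.
S5 applies: 8 + 2 = 10.
S6 applies: 10 + 2 = 12.
S7 does not apply.
S8 applies: 12 + 2 = 14.
Final offense level: 14.
Criminal history: 3 prior points → Category A (0-9).
Level 14 falls in the 12-15 band.
Grid: Level 12-15 × Category A = 29-39 months.

29-39 months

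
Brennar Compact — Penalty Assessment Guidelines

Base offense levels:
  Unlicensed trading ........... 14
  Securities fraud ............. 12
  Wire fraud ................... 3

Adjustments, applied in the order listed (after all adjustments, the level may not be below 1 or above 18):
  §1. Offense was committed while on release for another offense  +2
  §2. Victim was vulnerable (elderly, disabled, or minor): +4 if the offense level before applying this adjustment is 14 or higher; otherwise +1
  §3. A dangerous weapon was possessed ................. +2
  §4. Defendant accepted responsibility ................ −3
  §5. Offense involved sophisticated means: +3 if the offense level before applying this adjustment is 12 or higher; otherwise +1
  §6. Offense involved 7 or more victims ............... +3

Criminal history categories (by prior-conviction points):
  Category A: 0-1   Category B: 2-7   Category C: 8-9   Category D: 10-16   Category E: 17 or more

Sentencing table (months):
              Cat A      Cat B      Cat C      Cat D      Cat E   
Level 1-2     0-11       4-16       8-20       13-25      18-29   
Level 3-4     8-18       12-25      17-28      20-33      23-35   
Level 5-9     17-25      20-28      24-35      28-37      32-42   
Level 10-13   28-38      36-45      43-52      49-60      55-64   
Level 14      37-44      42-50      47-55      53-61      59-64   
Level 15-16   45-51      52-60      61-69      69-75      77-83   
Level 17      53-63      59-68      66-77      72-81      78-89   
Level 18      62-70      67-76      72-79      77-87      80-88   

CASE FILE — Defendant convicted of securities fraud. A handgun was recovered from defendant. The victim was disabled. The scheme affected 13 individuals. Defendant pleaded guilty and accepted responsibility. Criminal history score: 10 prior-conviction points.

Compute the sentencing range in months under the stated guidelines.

Base offense level for securities fraud: 12.
§1 does not apply.
§2 applies (level before this adjustment is 12 < 14, so +1): 12 + 1 = 13.
§3 applies: 13 + 2 = 15.
§4 applies: 15 − 3 = 12.
§6 applies: 12 + 3 = 15.
Final offense level: 15.
Criminal history: 10 prior points → Category D (10-16).
Level 15 falls in the 15-16 band.
Grid: Level 15-16 × Category D = 69-75 months.

69-75 months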